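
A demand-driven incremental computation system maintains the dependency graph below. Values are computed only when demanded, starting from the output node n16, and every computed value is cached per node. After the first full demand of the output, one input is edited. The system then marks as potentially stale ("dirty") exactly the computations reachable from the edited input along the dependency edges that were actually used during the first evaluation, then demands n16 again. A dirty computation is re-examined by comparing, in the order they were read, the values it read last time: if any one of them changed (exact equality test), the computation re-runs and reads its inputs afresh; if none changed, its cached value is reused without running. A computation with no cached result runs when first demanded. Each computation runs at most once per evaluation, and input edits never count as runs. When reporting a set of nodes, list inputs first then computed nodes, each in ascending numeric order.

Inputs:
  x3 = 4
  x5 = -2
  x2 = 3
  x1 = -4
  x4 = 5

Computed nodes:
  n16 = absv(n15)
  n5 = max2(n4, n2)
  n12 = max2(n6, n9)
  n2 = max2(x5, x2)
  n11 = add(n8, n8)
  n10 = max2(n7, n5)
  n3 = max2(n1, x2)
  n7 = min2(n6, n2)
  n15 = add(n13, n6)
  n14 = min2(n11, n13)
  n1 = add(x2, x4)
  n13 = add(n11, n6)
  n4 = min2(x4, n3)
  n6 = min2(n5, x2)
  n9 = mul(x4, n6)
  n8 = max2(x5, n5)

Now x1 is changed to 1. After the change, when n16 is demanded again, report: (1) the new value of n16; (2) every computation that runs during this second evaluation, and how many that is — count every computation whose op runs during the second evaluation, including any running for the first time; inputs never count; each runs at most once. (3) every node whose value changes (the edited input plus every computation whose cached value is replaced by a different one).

First evaluation (everything demanded from the output):
  n1 = add(3, 5) = 8
  n2 = max2(-2, 3) = 3
  n3 = max2(8, 3) = 8
  n4 = min2(5, 8) = 5
  n5 = max2(5, 3) = 5
  n6 = min2(5, 3) = 3
  n8 = max2(-2, 5) = 5
  n11 = add(5, 5) = 10
  n13 = add(10, 3) = 13
  n15 = add(13, 3) = 16
  n16 = absv(16) = 16

Propagation after the edit:
  x1 feeds no computation that the output demands — nothing is marked dirty and nothing runs.

Key observation: x1 is never demanded by the output, so the edit triggers no recomputation at all.

New value of n16: 16.
Computations that run: none — 0 in total.
Values that change: x1.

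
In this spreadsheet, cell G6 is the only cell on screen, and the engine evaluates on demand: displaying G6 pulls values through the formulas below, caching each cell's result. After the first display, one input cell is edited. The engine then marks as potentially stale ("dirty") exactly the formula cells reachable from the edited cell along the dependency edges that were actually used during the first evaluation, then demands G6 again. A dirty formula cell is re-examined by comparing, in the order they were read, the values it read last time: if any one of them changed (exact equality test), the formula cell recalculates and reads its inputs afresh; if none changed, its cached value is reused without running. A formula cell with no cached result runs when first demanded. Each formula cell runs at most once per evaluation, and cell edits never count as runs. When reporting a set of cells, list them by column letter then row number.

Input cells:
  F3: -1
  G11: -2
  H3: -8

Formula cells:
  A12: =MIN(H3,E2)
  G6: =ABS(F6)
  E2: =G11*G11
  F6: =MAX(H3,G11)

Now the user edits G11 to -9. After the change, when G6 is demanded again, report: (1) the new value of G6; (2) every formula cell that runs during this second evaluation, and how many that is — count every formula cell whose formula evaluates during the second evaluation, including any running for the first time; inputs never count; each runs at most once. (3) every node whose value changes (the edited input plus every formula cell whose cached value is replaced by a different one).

Initial pass — values computed on the first demand:
  F6 = MAX(-8, -2) = -2
  G6 = ABS(-2) = 2

Second demand — change propagation:
  F6: re-runs because G11 -2->-9; new result -8.
  G6: re-runs because F6 -2->-8; new result 8.

G6 now evaluates to 8.
Run set: F6, G6 (2 run).
Changed values: F6, G6, G11.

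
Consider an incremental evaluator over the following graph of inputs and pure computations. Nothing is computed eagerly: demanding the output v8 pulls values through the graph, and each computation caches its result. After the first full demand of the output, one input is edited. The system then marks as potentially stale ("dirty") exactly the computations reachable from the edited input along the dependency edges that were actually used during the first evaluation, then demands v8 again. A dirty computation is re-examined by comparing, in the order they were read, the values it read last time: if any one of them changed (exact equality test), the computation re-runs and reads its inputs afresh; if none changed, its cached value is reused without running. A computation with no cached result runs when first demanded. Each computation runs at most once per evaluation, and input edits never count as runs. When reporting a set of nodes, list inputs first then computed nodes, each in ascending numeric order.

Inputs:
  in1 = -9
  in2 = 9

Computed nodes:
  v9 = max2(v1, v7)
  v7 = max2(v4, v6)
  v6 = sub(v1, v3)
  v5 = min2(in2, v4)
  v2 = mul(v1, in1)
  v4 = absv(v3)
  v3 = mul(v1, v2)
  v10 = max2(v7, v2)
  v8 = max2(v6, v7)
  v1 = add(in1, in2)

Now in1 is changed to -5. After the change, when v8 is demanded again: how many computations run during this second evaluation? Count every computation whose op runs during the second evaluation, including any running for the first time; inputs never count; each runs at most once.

Initial pass — values computed on the first demand:
  v1 = add(-9, 9) = 0
  v2 = mul(0, -9) = 0
  v3 = mul(0, 0) = 0
  v4 = absv(0) = 0
  v6 = sub(0, 0) = 0
  v7 = max2(0, 0) = 0
  v8 = max2(0, 0) = 0

Second demand — change propagation:
  v1: re-runs because in1 -9->-5; new result 4.
  v2: re-runs because v1 0->4; in1 -9->-5; new result -20.
  v3: re-runs because v1 0->4; v2 0->-20; new result -80.
  v4: re-runs because v3 0->-80; new result 80.
  v6: re-runs because v1 0->4; v3 0->-80; new result 84.
  v7: re-runs because v4 0->80; v6 0->84; new result 84.
  v8: re-runs because v6 0->84; v7 0->84; new result 84.

Run set: v1, v2, v3, v4, v6, v7, v8 (7 run).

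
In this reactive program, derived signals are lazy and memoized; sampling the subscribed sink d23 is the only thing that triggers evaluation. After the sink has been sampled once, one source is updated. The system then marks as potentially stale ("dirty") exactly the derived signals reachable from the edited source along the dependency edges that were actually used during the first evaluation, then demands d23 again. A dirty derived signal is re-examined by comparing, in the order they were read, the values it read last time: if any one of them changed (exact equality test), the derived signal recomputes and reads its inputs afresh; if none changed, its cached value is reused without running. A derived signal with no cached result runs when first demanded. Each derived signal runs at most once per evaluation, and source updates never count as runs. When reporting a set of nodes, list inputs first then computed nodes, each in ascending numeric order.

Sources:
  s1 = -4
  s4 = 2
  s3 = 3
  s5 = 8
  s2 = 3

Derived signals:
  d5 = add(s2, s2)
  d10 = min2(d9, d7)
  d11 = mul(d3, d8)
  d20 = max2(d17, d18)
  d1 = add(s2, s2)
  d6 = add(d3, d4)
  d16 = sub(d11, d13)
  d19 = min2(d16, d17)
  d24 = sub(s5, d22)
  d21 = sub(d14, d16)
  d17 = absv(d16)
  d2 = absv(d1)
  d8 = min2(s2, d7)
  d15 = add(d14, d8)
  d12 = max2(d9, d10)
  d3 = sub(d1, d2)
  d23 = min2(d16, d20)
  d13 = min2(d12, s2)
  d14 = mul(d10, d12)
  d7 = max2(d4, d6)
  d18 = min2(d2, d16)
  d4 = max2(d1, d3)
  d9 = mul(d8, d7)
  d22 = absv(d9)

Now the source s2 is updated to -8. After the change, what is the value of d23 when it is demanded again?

Demanding d23 again yields 520.

First demand of the output computes:
  d1 = add(3, 3) = 6
  d2 = absv(6) = 6
  d3 = sub(6, 6) = 0
  d4 = max2(6, 0) = 6
  d6 = add(0, 6) = 6
  d7 = max2(6, 6) = 6
  d8 = min2(3, 6) = 3
  d9 = mul(3, 6) = 18
  d10 = min2(18, 6) = 6
  d11 = mul(0, 3) = 0
  d12 = max2(18, 6) = 18
  d13 = min2(18, 3) = 3
  d16 = sub(0, 3) = -3
  d17 = absv(-3) = 3
  d18 = min2(6, -3) = -3
  d20 = max2(3, -3) = 3
  d23 = min2(-3, 3) = -3

After the edit, cleaning proceeds:
  d1: a read changed (s2 3->-8; s2 3->-8) — executes, giving -16.
  d2: a read changed (d1 6->-16) — executes, giving 16.
  d3: a read changed (d1 6->-16; d2 6->16) — executes, giving -32.
  d4: a read changed (d1 6->-16; d3 0->-32) — executes, giving -16.
  d6: a read changed (d3 0->-32; d4 6->-16) — executes, giving -48.
  d7: a read changed (d4 6->-16; d6 6->-48) — executes, giving -16.
  d8: a read changed (s2 3->-8; d7 6->-16) — executes, giving -16.
  d9: a read changed (d8 3->-16; d7 6->-16) — executes, giving 256.
  d10: a read changed (d9 18->256; d7 6->-16) — executes, giving -16.
  d11: a read changed (d3 0->-32; d8 3->-16) — executes, giving 512.
  d12: a read changed (d9 18->256; d10 6->-16) — executes, giving 256.
  d13: a read changed (d12 18->256; s2 3->-8) — executes, giving -8.
  d16: a read changed (d11 0->512; d13 3->-8) — executes, giving 520.
  d17: a read changed (d16 -3->520) — executes, giving 520.
  d18: a read changed (d2 6->16; d16 -3->520) — executes, giving 16.
  d20: a read changed (d17 3->520; d18 -3->16) — executes, giving 520.
  d23: a read changed (d16 -3->520; d20 3->520) — executes, giving 520.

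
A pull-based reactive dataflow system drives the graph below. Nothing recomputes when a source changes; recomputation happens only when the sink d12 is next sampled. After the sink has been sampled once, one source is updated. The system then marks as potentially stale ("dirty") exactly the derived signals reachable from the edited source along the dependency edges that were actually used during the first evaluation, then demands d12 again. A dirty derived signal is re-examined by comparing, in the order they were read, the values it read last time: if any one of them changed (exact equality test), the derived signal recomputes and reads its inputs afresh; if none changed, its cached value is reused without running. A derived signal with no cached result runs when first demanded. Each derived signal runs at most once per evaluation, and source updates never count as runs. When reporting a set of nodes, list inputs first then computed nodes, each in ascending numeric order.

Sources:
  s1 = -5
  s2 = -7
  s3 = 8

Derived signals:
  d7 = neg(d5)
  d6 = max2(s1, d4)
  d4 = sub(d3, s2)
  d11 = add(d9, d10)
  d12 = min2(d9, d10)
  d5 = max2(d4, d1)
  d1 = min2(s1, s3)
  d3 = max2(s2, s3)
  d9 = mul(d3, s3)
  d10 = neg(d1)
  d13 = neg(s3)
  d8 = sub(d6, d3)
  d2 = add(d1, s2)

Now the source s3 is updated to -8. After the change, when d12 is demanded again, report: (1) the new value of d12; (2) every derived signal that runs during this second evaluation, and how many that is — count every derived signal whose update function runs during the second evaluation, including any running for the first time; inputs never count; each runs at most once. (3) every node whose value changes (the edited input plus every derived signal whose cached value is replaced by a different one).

New value of d12: 8.
Derived signals that run: d1, d3, d9, d10, d12 — 5 in total.
Values that change: s3, d1, d3, d9, d10, d12.

First evaluation (everything demanded from the output):
  d1 = min2(-5, 8) = -5
  d3 = max2(-7, 8) = 8
  d9 = mul(8, 8) = 64
  d10 = neg(-5) = 5
  d12 = min2(64, 5) = 5

Propagation after the edit:
  d1: runs — s3 8->-8; result -8.
  d3: runs — s3 8->-8; result -7.
  d9: runs — d3 8->-7; s3 8->-8; result 56.
  d10: runs — d1 -5->-8; result 8.
  d12: runs — d9 64->56; d10 5->8; result 8.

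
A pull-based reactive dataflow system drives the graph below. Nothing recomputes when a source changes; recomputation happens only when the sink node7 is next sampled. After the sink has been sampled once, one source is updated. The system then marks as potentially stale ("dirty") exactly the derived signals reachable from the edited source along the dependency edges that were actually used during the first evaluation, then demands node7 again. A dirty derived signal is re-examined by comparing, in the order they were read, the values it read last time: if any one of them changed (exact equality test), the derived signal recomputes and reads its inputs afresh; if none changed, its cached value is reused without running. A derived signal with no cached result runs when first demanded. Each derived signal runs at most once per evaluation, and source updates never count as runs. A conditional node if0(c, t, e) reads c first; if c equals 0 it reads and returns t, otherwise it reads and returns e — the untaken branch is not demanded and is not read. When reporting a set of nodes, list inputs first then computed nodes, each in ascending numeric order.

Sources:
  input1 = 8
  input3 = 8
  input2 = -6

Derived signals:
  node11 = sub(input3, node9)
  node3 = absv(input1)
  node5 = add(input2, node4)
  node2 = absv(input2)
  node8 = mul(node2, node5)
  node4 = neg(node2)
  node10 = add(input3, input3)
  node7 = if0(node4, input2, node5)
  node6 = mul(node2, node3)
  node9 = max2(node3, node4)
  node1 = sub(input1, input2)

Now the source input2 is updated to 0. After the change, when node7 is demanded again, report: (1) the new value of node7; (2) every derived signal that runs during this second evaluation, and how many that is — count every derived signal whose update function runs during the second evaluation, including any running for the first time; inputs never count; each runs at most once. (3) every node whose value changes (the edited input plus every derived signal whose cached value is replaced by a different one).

New value of node7: 0.
Derived signals that run: node2, node4, node7 — 3 in total.
Values that change: input2, node2, node4, node7.
Key observation: a condition flipped, so demand moved to the other branch — node5 is never re-examined.

First evaluation (everything demanded from the output):
  node2 = absv(-6) = 6
  node4 = neg(6) = -6
  node5 = add(-6, -6) = -12
  node7 = if0(node4=-6 -> else branch node5) = -12

Propagation after the edit:
  node2: runs — input2 -6->0; result 0.
  node4: runs — node2 6->0; result 0.
  node5: marked dirty but never re-examined — demand shifted away from it.
  node7: runs — node4 -6->0; result 0.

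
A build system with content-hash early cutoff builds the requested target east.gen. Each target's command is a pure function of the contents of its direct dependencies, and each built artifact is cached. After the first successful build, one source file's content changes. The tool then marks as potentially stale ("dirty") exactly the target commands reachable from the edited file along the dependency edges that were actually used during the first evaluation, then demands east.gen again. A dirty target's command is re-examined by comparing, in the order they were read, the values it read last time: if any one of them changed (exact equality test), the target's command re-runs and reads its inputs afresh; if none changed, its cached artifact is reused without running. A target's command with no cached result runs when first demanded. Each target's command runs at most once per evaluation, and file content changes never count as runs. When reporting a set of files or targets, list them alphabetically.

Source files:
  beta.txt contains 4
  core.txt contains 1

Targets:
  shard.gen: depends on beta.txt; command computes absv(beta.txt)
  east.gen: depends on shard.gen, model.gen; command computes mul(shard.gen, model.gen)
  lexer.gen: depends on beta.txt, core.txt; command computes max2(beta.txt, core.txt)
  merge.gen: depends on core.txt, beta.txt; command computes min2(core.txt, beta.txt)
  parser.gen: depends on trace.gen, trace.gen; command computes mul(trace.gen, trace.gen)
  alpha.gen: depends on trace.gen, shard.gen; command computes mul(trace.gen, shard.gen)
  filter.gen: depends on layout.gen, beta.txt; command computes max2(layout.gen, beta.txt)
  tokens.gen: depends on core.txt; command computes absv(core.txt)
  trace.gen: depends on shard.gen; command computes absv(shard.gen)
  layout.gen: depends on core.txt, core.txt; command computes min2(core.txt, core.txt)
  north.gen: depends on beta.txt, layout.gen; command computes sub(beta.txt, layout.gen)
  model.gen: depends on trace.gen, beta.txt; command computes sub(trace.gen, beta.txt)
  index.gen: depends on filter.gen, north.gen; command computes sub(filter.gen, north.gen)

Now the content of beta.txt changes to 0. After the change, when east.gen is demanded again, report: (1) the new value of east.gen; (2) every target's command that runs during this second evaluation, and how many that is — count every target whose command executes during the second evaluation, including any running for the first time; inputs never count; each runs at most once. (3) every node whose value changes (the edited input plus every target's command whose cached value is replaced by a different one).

New value of east.gen: 0.
Target commands that run: east.gen, model.gen, shard.gen, trace.gen — 4 in total.
Values that change: beta.txt, shard.gen, trace.gen.

First evaluation (everything demanded from the output):
  shard.gen = absv(4) = 4
  trace.gen = absv(4) = 4
  model.gen = sub(4, 4) = 0
  east.gen = mul(4, 0) = 0

Propagation after the edit:
  shard.gen: runs — beta.txt 4->0; result 0.
  trace.gen: runs — shard.gen 4->0; result 0.
  model.gen: runs — trace.gen 4->0; beta.txt 4->0; result 0 (same value as before).
  east.gen: runs — shard.gen 4->0; result 0 (same value as before).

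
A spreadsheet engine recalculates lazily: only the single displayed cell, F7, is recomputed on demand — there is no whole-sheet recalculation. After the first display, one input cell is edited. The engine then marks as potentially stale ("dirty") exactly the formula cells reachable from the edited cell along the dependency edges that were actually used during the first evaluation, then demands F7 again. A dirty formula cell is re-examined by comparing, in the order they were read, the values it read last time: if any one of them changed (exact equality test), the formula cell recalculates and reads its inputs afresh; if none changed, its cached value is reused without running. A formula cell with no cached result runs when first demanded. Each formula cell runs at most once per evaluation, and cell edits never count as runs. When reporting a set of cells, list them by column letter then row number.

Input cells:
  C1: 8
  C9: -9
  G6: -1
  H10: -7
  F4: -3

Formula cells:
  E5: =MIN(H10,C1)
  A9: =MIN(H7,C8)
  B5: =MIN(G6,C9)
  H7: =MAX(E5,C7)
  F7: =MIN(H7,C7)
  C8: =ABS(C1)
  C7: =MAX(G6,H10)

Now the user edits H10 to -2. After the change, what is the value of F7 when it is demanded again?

New value of F7: -1.
Key observation: the cutoff stops propagation at F7 — its inputs' values are unchanged, so it reuses its cache.

First evaluation (everything demanded from the output):
  C7 = MAX(-1, -7) = -1
  E5 = MIN(-7, 8) = -7
  H7 = MAX(-7, -1) = -1
  F7 = MIN(-1, -1) = -1

Propagation after the edit:
  C7: runs — H10 -7->-2; result -1 (same value as before).
  E5: runs — H10 -7->-2; result -2.
  H7: runs — E5 -7->-2; result -1 (same value as before).
  F7: checked — values it read are unchanged (H7 unchanged, C7 unchanged); reused cached -1 without running.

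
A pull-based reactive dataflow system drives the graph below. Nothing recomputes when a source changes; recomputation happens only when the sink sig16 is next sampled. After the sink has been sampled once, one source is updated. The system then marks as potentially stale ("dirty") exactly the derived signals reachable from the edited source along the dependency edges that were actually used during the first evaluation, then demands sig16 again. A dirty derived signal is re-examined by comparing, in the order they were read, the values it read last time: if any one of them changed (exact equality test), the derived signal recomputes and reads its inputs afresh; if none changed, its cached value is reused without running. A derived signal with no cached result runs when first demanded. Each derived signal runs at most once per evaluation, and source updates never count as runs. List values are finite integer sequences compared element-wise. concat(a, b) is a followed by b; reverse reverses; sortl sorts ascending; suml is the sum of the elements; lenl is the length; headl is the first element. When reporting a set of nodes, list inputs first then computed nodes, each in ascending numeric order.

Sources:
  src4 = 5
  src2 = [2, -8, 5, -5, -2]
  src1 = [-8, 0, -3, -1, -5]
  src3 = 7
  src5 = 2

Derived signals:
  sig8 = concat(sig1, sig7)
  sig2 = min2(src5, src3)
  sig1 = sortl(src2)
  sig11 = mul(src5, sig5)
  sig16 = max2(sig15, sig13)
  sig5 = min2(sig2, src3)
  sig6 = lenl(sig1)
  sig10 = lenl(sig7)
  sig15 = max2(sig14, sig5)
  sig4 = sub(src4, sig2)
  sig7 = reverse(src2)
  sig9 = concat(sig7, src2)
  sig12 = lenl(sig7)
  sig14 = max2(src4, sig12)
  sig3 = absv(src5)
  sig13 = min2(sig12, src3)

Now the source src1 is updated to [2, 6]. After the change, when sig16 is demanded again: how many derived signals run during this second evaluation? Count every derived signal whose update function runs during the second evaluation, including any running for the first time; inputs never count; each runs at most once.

Derived signals that run: none — 0 in total.
Key observation: src1 is never demanded by the output, so the edit triggers no recomputation at all.

First evaluation (everything demanded from the output):
  sig2 = min2(2, 7) = 2
  sig5 = min2(2, 7) = 2
  sig7 = reverse([2, -8, 5, -5, -2]) = [-2, -5, 5, -8, 2]
  sig12 = lenl([-2, -5, 5, -8, 2]) = 5
  sig13 = min2(5, 7) = 5
  sig14 = max2(5, 5) = 5
  sig15 = max2(5, 2) = 5
  sig16 = max2(5, 5) = 5

Propagation after the edit:
  src1 feeds no computation that the output demands — nothing is marked dirty and nothing runs.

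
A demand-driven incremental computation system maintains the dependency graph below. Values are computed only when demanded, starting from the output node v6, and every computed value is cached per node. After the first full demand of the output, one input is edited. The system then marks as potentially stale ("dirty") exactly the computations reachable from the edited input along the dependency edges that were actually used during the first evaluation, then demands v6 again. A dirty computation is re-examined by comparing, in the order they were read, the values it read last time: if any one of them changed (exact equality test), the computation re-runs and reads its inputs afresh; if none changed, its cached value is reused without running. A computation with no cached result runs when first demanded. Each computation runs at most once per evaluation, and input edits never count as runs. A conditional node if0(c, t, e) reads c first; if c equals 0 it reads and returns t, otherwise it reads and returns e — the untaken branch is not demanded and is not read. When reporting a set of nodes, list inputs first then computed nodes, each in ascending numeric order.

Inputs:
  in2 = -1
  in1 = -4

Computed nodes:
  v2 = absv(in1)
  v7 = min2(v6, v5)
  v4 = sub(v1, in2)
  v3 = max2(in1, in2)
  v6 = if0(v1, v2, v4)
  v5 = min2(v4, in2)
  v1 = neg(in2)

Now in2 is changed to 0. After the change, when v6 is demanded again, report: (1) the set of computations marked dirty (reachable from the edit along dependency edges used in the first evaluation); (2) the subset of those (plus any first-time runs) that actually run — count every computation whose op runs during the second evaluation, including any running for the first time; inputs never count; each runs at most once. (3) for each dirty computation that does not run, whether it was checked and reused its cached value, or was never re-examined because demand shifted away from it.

First evaluation (everything demanded from the output):
  v1 = neg(-1) = 1
  v4 = sub(1, -1) = 2
  v6 = if0(v1=1 -> else branch v4) = 2

Propagation after the edit:
  v1: runs — in2 -1->0; result 0.
  v2: demanded for the first time — runs, produces 4.
  v4: marked dirty but never re-examined — demand shifted away from it.
  v6: runs — v1 1->0; result 4.

Key observation: a condition flipped, so demand moved to the other branch — v4 is never re-examined.

Marked dirty: v1, v4, v6.
Computations that run: v1, v2, v6 — 3 in total.
Never re-examined (demand shifted away): v4.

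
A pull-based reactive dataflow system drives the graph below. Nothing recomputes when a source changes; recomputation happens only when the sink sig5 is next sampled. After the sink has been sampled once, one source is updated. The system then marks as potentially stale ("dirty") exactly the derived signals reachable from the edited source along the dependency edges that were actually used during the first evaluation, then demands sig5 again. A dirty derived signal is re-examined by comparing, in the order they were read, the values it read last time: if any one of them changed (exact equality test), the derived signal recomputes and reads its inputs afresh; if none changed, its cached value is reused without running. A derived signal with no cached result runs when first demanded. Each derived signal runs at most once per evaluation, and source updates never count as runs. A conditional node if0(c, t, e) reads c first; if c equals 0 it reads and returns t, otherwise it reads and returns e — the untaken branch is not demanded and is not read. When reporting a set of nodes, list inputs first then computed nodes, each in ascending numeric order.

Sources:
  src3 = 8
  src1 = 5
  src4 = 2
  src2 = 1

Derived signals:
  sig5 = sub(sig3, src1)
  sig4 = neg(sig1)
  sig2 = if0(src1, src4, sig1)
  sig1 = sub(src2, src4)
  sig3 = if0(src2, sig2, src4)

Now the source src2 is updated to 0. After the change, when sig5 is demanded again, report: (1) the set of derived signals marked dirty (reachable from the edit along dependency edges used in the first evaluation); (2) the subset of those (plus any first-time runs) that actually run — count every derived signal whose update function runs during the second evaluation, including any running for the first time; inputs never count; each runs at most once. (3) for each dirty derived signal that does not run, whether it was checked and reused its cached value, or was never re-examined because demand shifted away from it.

First evaluation (everything demanded from the output):
  sig3 = if0(src2=1 -> else branch src4) = 2
  sig5 = sub(2, 5) = -3

Propagation after the edit:
  sig1: demanded for the first time — runs, produces -2.
  sig2: demanded for the first time — runs, produces -2.
  sig3: runs — src2 1->0; result -2.
  sig5: runs — sig3 2->-2; result -7.

Key observation: a condition flipped, so demand reaches new nodes — sig1, sig2 run for the first time.

Marked dirty: sig3, sig5.
Derived signals that run: sig1, sig2, sig3, sig5 — 4 in total.
Every dirty derived signal ran.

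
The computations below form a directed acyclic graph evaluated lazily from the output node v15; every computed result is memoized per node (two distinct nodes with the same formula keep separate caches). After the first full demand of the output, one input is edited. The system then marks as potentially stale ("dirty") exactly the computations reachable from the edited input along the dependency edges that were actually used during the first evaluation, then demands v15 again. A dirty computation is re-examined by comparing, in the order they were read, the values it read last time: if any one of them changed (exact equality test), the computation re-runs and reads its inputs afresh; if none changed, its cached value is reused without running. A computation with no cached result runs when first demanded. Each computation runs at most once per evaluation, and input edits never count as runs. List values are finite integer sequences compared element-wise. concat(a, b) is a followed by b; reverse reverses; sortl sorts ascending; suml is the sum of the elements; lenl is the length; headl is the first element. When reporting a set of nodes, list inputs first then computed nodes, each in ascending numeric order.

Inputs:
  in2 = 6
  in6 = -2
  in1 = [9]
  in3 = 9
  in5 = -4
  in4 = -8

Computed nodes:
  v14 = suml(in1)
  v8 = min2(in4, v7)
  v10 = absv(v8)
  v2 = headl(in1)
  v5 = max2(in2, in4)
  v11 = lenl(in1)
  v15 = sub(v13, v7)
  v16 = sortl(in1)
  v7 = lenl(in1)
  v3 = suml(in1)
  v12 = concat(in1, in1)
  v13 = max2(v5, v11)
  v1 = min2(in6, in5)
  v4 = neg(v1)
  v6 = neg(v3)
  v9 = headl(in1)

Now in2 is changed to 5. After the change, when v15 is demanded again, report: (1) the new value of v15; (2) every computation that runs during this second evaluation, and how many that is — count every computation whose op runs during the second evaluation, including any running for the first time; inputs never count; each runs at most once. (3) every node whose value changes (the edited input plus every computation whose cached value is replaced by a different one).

First demand of the output computes:
  v5 = max2(6, -8) = 6
  v7 = lenl([9]) = 1
  v11 = lenl([9]) = 1
  v13 = max2(6, 1) = 6
  v15 = sub(6, 1) = 5

After the edit, cleaning proceeds:
  v5: a read changed (in2 6->5) — executes, giving 5.
  v13: a read changed (v5 6->5) — executes, giving 5.
  v15: a read changed (v13 6->5) — executes, giving 4.

Demanding v15 again yields 4.
3 computations run: v5, v13, v15.
The nodes whose values change: in2, v5, v13, v15.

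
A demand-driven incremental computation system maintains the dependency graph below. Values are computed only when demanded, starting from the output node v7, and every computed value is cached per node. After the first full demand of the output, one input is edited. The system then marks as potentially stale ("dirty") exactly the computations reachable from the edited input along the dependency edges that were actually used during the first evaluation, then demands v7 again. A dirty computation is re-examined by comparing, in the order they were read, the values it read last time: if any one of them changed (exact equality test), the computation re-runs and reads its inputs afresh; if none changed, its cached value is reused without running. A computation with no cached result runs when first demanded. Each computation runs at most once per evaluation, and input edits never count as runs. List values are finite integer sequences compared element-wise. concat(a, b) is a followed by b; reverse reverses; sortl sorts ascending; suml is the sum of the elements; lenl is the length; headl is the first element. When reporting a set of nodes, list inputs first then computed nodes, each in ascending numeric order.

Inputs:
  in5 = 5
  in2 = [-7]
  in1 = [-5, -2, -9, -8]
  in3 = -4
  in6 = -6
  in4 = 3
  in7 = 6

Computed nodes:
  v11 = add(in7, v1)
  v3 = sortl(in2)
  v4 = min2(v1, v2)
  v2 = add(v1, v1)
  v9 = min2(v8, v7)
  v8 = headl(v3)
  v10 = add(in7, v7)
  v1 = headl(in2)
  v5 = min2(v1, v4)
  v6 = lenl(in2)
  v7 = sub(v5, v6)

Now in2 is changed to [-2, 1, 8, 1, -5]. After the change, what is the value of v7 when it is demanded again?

New value of v7: -9.

First evaluation (everything demanded from the output):
  v1 = headl([-7]) = -7
  v2 = add(-7, -7) = -14
  v4 = min2(-7, -14) = -14
  v5 = min2(-7, -14) = -14
  v6 = lenl([-7]) = 1
  v7 = sub(-14, 1) = -15

Propagation after the edit:
  v1: runs — in2 [-7]->[-2, 1, 8, 1, -5]; result -2.
  v2: runs — v1 -7->-2; v1 -7->-2; result -4.
  v4: runs — v1 -7->-2; v2 -14->-4; result -4.
  v5: runs — v1 -7->-2; v4 -14->-4; result -4.
  v6: runs — in2 [-7]->[-2, 1, 8, 1, -5]; result 5.
  v7: runs — v5 -14->-4; v6 1->5; result -9.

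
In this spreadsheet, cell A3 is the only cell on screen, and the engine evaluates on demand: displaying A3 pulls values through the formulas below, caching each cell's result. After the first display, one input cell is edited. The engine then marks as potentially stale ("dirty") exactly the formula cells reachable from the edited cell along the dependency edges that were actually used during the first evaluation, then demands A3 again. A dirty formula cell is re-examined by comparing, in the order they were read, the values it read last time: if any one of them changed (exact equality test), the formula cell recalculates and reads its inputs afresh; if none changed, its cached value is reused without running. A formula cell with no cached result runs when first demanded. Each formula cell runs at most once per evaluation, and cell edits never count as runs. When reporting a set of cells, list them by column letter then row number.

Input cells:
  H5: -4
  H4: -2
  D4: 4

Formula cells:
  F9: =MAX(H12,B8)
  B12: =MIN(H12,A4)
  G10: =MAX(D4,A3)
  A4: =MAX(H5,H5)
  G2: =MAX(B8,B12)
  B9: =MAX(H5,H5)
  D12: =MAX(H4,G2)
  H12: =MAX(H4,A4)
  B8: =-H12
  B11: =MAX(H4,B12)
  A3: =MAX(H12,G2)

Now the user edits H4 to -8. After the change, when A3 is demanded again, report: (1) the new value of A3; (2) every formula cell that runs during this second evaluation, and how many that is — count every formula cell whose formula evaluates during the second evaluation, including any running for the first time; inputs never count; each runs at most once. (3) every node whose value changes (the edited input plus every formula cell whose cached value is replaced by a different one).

Initial pass — values computed on the first demand:
  A4 = MAX(-4, -4) = -4
  H12 = MAX(-2, -4) = -2
  B8 = -(-2) = 2
  B12 = MIN(-2, -4) = -4
  G2 = MAX(2, -4) = 2
  A3 = MAX(-2, 2) = 2

Second demand — change propagation:
  H12: re-runs because H4 -2->-8; new result -4.
  B8: re-runs because H12 -2->-4; new result 4.
  B12: re-runs because H12 -2->-4; new result -4 (unchanged).
  G2: re-runs because B8 2->4; new result 4.
  A3: re-runs because H12 -2->-4; G2 2->4; new result 4.

A3 now evaluates to 4.
Run set: A3, B8, B12, G2, H12 (5 run).
Changed values: A3, B8, G2, H4, H12.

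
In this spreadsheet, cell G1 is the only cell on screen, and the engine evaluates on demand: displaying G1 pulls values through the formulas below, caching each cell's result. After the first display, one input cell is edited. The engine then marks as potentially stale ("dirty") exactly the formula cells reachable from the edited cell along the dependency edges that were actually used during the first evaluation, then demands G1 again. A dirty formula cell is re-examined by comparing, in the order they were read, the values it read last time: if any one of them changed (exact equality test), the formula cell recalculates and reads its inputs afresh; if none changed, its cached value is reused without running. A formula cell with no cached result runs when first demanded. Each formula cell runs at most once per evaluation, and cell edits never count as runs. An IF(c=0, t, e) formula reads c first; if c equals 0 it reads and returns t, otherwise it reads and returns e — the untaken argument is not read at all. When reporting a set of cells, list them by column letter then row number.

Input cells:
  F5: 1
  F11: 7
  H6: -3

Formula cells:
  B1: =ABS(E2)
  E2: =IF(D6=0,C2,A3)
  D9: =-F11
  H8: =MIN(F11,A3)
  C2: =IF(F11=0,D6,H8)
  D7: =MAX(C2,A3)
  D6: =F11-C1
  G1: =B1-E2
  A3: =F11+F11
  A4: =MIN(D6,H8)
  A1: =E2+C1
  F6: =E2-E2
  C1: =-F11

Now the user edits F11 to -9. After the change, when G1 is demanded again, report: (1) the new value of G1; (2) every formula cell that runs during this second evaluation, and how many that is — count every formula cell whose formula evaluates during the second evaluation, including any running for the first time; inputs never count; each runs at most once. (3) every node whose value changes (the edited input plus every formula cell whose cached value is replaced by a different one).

Initial pass — values computed on the first demand:
  A3 = 7 + 7 = 14
  C1 = -(7) = -7
  D6 = 7 - -7 = 14
  E2 = IF(D6=0: D6=14 -> else branch A3) = 14
  B1 = ABS(14) = 14
  G1 = 14 - 14 = 0

Second demand — change propagation:
  A3: re-runs because F11 7->-9; F11 7->-9; new result -18.
  C1: re-runs because F11 7->-9; new result 9.
  D6: re-runs because F11 7->-9; C1 -7->9; new result -18.
  E2: re-runs because D6 14->-18; A3 14->-18; new result -18.
  B1: re-runs because E2 14->-18; new result 18.
  G1: re-runs because B1 14->18; E2 14->-18; new result 36.

G1 now evaluates to 36.
Run set: A3, B1, C1, D6, E2, G1 (6 run).
Changed values: A3, B1, C1, D6, E2, F11, G1.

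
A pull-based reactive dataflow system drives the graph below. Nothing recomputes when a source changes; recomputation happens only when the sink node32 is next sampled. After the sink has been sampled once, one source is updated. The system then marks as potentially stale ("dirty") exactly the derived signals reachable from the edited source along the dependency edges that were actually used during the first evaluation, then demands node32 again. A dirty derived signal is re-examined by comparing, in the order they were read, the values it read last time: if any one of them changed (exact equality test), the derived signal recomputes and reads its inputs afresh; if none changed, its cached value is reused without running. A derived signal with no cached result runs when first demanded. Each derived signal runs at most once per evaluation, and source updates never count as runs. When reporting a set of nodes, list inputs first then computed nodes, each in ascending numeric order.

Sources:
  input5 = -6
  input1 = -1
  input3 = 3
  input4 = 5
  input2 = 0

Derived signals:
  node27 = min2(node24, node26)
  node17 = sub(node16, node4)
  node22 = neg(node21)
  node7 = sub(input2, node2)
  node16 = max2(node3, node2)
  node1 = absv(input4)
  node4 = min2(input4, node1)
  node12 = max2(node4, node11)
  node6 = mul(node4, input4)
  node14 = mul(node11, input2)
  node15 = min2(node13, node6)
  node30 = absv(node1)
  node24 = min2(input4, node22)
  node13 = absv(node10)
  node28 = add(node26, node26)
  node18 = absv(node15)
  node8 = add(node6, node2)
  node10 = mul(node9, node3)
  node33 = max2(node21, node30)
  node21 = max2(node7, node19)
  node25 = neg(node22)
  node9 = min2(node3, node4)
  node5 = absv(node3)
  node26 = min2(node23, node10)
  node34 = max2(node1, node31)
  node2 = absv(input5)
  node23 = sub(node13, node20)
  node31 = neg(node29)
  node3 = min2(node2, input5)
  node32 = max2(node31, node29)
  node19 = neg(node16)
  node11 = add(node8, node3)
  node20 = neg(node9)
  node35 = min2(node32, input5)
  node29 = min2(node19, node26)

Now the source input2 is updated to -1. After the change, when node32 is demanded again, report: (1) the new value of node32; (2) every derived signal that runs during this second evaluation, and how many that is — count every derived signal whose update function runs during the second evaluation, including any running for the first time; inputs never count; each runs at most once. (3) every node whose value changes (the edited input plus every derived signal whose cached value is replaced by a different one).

First evaluation (everything demanded from the output):
  node1 = absv(5) = 5
  node2 = absv(-6) = 6
  node3 = min2(6, -6) = -6
  node4 = min2(5, 5) = 5
  node9 = min2(-6, 5) = -6
  node10 = mul(-6, -6) = 36
  node13 = absv(36) = 36
  node16 = max2(-6, 6) = 6
  node19 = neg(6) = -6
  node20 = neg(-6) = 6
  node23 = sub(36, 6) = 30
  node26 = min2(30, 36) = 30
  node29 = min2(-6, 30) = -6
  node31 = neg(-6) = 6
  node32 = max2(6, -6) = 6

Propagation after the edit:
  input2 feeds no computation that the output demands — nothing is marked dirty and nothing runs.

Key observation: input2 is never demanded by the output, so the edit triggers no recomputation at all.

New value of node32: 6.
Derived signals that run: none — 0 in total.
Values that change: input2.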